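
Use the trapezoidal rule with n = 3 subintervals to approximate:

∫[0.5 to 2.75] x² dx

f(x) = x²
a = 0.5, b = 2.75, n = 3
h = (b - a)/n = 0.750000

Trapezoidal rule: (h/2)[f(x₀) + 2f(x₁) + 2f(x₂) + ... + f(xₙ)]

x_0 = 0.5000, f(x_0) = 0.250000, coefficient = 1
x_1 = 1.2500, f(x_1) = 1.562500, coefficient = 2
x_2 = 2.0000, f(x_2) = 4.000000, coefficient = 2
x_3 = 2.7500, f(x_3) = 7.562500, coefficient = 1

I ≈ (0.750000/2) × 18.937500 = 7.101562
Exact value: 6.890625
Error: 0.210938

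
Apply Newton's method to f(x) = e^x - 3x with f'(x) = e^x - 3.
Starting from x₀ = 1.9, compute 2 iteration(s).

f(x) = e^x - 3x
f'(x) = e^x - 3
x₀ = 1.9

Newton-Raphson formula: x_{n+1} = x_n - f(x_n)/f'(x_n)

Iteration 1:
  f(1.900000) = 0.985894
  f'(1.900000) = 3.685894
  x_1 = 1.900000 - 0.985894/3.685894 = 1.632522
Iteration 2:
  f(1.632522) = 0.219198
  f'(1.632522) = 2.116765
  x_2 = 1.632522 - 0.219198/2.116765 = 1.528969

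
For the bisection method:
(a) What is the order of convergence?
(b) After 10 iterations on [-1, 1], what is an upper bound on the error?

(a) Bisection has linear (order 1) convergence; the error is halved each step.

(b) Error bound = (b-a)/2^n = (1 - (-1))/2^{10}
    = 2/2^{10}

(a) 1 (linear); (b) error ≤ 1.95e-03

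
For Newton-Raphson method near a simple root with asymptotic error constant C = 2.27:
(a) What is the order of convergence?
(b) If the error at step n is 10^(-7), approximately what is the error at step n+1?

(a) Newton-Raphson has quadratic (order 2) convergence near simple roots.
    This means |e_{n+1}| ≈ C|e_n|².

(b) With |e_n| = 10^(-7) and C = 2.27:
    |e_{n+1}| ≈ 2.27 × (10^(-7))² = 2.27 × 10^(-14)

(a) 2 (quadratic); (b) |e_{n+1}| ≈ 2.270e-14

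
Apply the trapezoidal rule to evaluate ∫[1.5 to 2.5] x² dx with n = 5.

f(x) = x²
a = 1.5, b = 2.5, n = 5
h = (b - a)/n = 0.200000

Trapezoidal rule: (h/2)[f(x₀) + 2f(x₁) + 2f(x₂) + ... + f(xₙ)]

x_0 = 1.5000, f(x_0) = 2.250000, coefficient = 1
x_1 = 1.7000, f(x_1) = 2.890000, coefficient = 2
x_2 = 1.9000, f(x_2) = 3.610000, coefficient = 2
x_3 = 2.1000, f(x_3) = 4.410000, coefficient = 2
x_4 = 2.3000, f(x_4) = 5.290000, coefficient = 2
x_5 = 2.5000, f(x_5) = 6.250000, coefficient = 1

I ≈ (0.200000/2) × 40.900000 = 4.090000
Exact value: 4.083333
Error: 0.006667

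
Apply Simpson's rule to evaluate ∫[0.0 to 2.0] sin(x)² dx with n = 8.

f(x) = sin(x)²
a = 0.0, b = 2.0, n = 8
h = (b - a)/n = 0.250000

Simpson's rule: (h/3)[f(x₀) + 4f(x₁) + 2f(x₂) + ... + f(xₙ)]

x_0 = 0.0000, f(x_0) = 0.000000, coefficient = 1
x_1 = 0.2500, f(x_1) = 0.061209, coefficient = 4
x_2 = 0.5000, f(x_2) = 0.229849, coefficient = 2
x_3 = 0.7500, f(x_3) = 0.464631, coefficient = 4
x_4 = 1.0000, f(x_4) = 0.708073, coefficient = 2
x_5 = 1.2500, f(x_5) = 0.900572, coefficient = 4
x_6 = 1.5000, f(x_6) = 0.994996, coefficient = 2
x_7 = 1.7500, f(x_7) = 0.968228, coefficient = 4
x_8 = 2.0000, f(x_8) = 0.826822, coefficient = 1

I ≈ (0.250000/3) × 14.271220 = 1.189268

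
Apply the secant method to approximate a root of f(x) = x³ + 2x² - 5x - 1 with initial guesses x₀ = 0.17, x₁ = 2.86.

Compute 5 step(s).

f(x) = x³ + 2x² - 5x - 1
x₀ = 0.17, x₁ = 2.86

Secant formula: x_{n+1} = x_n - f(x_n)(x_n - x_{n-1})/(f(x_n) - f(x_{n-1}))

Iteration 1:
  f(0.170000) = -1.787287
  f(2.860000) = 24.452856
  x_2 = 2.860000 - 24.452856×(2.860000 - 0.170000)/(24.452856 - (-1.787287))
       = 0.353223
Iteration 2:
  f(2.860000) = 24.452856
  f(0.353223) = -2.472512
  x_3 = 0.353223 - (-2.472512)×(0.353223 - 2.860000)/(-2.472512 - 24.452856)
       = 0.583416
Iteration 3:
  f(0.353223) = -2.472512
  f(0.583416) = -3.037752
  x_4 = 0.583416 - (-3.037752)×(0.583416 - 0.353223)/(-3.037752 - (-2.472512))
       = -0.653704
Iteration 4:
  f(0.583416) = -3.037752
  f(-0.653704) = 2.843828
  x_5 = -0.653704 - 2.843828×(-0.653704 - 0.583416)/(2.843828 - (-3.037752))
       = -0.055538
Iteration 5:
  f(-0.653704) = 2.843828
  f(-0.055538) = -0.716310
  x_6 = -0.055538 - (-0.716310)×(-0.055538 - (-0.653704))/(-0.716310 - 2.843828)
       = -0.175891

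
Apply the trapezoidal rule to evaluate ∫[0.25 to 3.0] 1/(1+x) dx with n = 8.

f(x) = 1/(1+x)
a = 0.25, b = 3.0, n = 8
h = (b - a)/n = 0.343750

Trapezoidal rule: (h/2)[f(x₀) + 2f(x₁) + 2f(x₂) + ... + f(xₙ)]

x_0 = 0.2500, f(x_0) = 0.800000, coefficient = 1
x_1 = 0.5938, f(x_1) = 0.627451, coefficient = 2
x_2 = 0.9375, f(x_2) = 0.516129, coefficient = 2
x_3 = 1.2812, f(x_3) = 0.438356, coefficient = 2
x_4 = 1.6250, f(x_4) = 0.380952, coefficient = 2
x_5 = 1.9688, f(x_5) = 0.336842, coefficient = 2
x_6 = 2.3125, f(x_6) = 0.301887, coefficient = 2
x_7 = 2.6562, f(x_7) = 0.273504, coefficient = 2
x_8 = 3.0000, f(x_8) = 0.250000, coefficient = 1

I ≈ (0.343750/2) × 6.800243 = 1.168792
Exact value: 1.163151
Error: 0.005641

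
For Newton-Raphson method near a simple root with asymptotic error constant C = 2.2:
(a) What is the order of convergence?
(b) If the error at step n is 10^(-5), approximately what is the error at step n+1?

(a) Newton-Raphson has quadratic (order 2) convergence near simple roots.
    This means |e_{n+1}| ≈ C|e_n|².

(b) With |e_n| = 10^(-5) and C = 2.2:
    |e_{n+1}| ≈ 2.2 × (10^(-5))² = 2.2 × 10^(-10)

(a) 2 (quadratic); (b) |e_{n+1}| ≈ 2.200e-10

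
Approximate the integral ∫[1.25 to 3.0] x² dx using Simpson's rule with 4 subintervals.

f(x) = x²
a = 1.25, b = 3.0, n = 4
h = (b - a)/n = 0.437500

Simpson's rule: (h/3)[f(x₀) + 4f(x₁) + 2f(x₂) + ... + f(xₙ)]

x_0 = 1.2500, f(x_0) = 1.562500, coefficient = 1
x_1 = 1.6875, f(x_1) = 2.847656, coefficient = 4
x_2 = 2.1250, f(x_2) = 4.515625, coefficient = 2
x_3 = 2.5625, f(x_3) = 6.566406, coefficient = 4
x_4 = 3.0000, f(x_4) = 9.000000, coefficient = 1

I ≈ (0.437500/3) × 57.250000 = 8.348958
Exact value: 8.348958
Error: 0.000000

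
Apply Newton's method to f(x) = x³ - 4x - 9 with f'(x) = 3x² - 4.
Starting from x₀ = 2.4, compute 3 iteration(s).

f(x) = x³ - 4x - 9
f'(x) = 3x² - 4
x₀ = 2.4

Newton-Raphson formula: x_{n+1} = x_n - f(x_n)/f'(x_n)

Iteration 1:
  f(2.400000) = -4.776000
  f'(2.400000) = 13.280000
  x_1 = 2.400000 - (-4.776000)/13.280000 = 2.759639
Iteration 2:
  f(2.759639) = 0.977763
  f'(2.759639) = 18.846815
  x_2 = 2.759639 - 0.977763/18.846815 = 2.707759
Iteration 3:
  f(2.707759) = 0.022143
  f'(2.707759) = 17.995878
  x_3 = 2.707759 - 0.022143/17.995878 = 2.706529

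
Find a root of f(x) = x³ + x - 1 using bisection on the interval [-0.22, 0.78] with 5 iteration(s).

f(x) = x³ + x - 1
Initial interval: [-0.22, 0.78]

Iteration 1:
  c_1 = (-0.220000 + 0.780000)/2 = 0.280000
  f(c_1) = f(0.280000) = -0.698048
  f(a) × f(c) ≥ 0, new interval: [0.280000, 0.780000]
Iteration 2:
  c_2 = (0.280000 + 0.780000)/2 = 0.530000
  f(c_2) = f(0.530000) = -0.321123
  f(a) × f(c) ≥ 0, new interval: [0.530000, 0.780000]
Iteration 3:
  c_3 = (0.530000 + 0.780000)/2 = 0.655000
  f(c_3) = f(0.655000) = -0.063989
  f(a) × f(c) ≥ 0, new interval: [0.655000, 0.780000]
Iteration 4:
  c_4 = (0.655000 + 0.780000)/2 = 0.717500
  f(c_4) = f(0.717500) = 0.086873
  f(a) × f(c) < 0, new interval: [0.655000, 0.717500]
Iteration 5:
  c_5 = (0.655000 + 0.717500)/2 = 0.686250
  f(c_5) = f(0.686250) = 0.009432
  f(a) × f(c) < 0, new interval: [0.655000, 0.686250]

After 5 iteration(s), the approximation is c_5 = 0.686250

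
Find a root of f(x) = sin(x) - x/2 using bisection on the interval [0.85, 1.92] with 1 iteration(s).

f(x) = sin(x) - x/2
Initial interval: [0.85, 1.92]

Iteration 1:
  c_1 = (0.850000 + 1.920000)/2 = 1.385000
  f(c_1) = f(1.385000) = 0.290289
  f(a) × f(c) ≥ 0, new interval: [1.385000, 1.920000]

After 1 iteration(s), the approximation is c_1 = 1.385000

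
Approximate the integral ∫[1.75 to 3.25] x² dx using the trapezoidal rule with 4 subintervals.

f(x) = x²
a = 1.75, b = 3.25, n = 4
h = (b - a)/n = 0.375000

Trapezoidal rule: (h/2)[f(x₀) + 2f(x₁) + 2f(x₂) + ... + f(xₙ)]

x_0 = 1.7500, f(x_0) = 3.062500, coefficient = 1
x_1 = 2.1250, f(x_1) = 4.515625, coefficient = 2
x_2 = 2.5000, f(x_2) = 6.250000, coefficient = 2
x_3 = 2.8750, f(x_3) = 8.265625, coefficient = 2
x_4 = 3.2500, f(x_4) = 10.562500, coefficient = 1

I ≈ (0.375000/2) × 51.687500 = 9.691406
Exact value: 9.656250
Error: 0.035156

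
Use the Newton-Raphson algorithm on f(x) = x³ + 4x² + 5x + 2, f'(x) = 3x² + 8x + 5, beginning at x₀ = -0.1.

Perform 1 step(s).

f(x) = x³ + 4x² + 5x + 2
f'(x) = 3x² + 8x + 5
x₀ = -0.1

Newton-Raphson formula: x_{n+1} = x_n - f(x_n)/f'(x_n)

Iteration 1:
  f(-0.100000) = 1.539000
  f'(-0.100000) = 4.230000
  x_1 = -0.100000 - 1.539000/4.230000 = -0.463830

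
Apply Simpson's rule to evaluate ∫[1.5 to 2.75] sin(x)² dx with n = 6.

f(x) = sin(x)²
a = 1.5, b = 2.75, n = 6
h = (b - a)/n = 0.208333

Simpson's rule: (h/3)[f(x₀) + 4f(x₁) + 2f(x₂) + ... + f(xₙ)]

x_0 = 1.5000, f(x_0) = 0.994996, coefficient = 1
x_1 = 1.7083, f(x_1) = 0.981203, coefficient = 4
x_2 = 1.9167, f(x_2) = 0.885068, coefficient = 2
x_3 = 2.1250, f(x_3) = 0.723044, coefficient = 4
x_4 = 2.3333, f(x_4) = 0.522853, coefficient = 2
x_5 = 2.5417, f(x_5) = 0.318752, coefficient = 4
x_6 = 2.7500, f(x_6) = 0.145665, coefficient = 1

I ≈ (0.208333/3) × 12.048498 = 0.836701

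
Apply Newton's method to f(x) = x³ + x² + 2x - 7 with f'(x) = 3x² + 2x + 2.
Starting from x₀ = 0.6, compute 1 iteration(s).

f(x) = x³ + x² + 2x - 7
f'(x) = 3x² + 2x + 2
x₀ = 0.6

Newton-Raphson formula: x_{n+1} = x_n - f(x_n)/f'(x_n)

Iteration 1:
  f(0.600000) = -5.224000
  f'(0.600000) = 4.280000
  x_1 = 0.600000 - (-5.224000)/4.280000 = 1.820561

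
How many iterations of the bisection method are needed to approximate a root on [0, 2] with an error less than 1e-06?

We need (b-a)/2^n ≤ 1e-06
(2 - 0)/2^n ≤ 1e-06
2/2^n ≤ 1e-06
2^n ≥ 2000000
n ≥ log₂(2000000) = 20.93
n ≥ 21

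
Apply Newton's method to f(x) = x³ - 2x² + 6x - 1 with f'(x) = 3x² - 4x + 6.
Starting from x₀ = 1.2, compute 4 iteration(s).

f(x) = x³ - 2x² + 6x - 1
f'(x) = 3x² - 4x + 6
x₀ = 1.2

Newton-Raphson formula: x_{n+1} = x_n - f(x_n)/f'(x_n)

Iteration 1:
  f(1.200000) = 5.048000
  f'(1.200000) = 5.520000
  x_1 = 1.200000 - 5.048000/5.520000 = 0.285507
Iteration 2:
  f(0.285507) = 0.573288
  f'(0.285507) = 5.102514
  x_2 = 0.285507 - 0.573288/5.102514 = 0.173153
Iteration 3:
  f(0.173153) = -0.015853
  f'(0.173153) = 5.397333
  x_3 = 0.173153 - (-0.015853)/5.397333 = 0.176090
Iteration 4:
  f(0.176090) = -0.000013
  f'(0.176090) = 5.388662
  x_4 = 0.176090 - (-0.000013)/5.388662 = 0.176093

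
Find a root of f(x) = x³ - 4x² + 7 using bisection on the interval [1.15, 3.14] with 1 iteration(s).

f(x) = x³ - 4x² + 7
Initial interval: [1.15, 3.14]

Iteration 1:
  c_1 = (1.150000 + 3.140000)/2 = 2.145000
  f(c_1) = f(2.145000) = -1.534901
  f(a) × f(c) < 0, new interval: [1.150000, 2.145000]

After 1 iteration(s), the approximation is c_1 = 2.145000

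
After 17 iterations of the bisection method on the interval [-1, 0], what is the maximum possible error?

Bisection error bound: |error| ≤ (b-a)/2^n
|error| ≤ (0 - (-1))/2^17 = 1/2^17
|error| ≤ 0.0000076294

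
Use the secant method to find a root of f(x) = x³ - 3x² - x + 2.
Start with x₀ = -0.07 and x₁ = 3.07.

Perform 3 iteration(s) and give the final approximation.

f(x) = x³ - 3x² - x + 2
x₀ = -0.07, x₁ = 3.07

Secant formula: x_{n+1} = x_n - f(x_n)(x_n - x_{n-1})/(f(x_n) - f(x_{n-1}))

Iteration 1:
  f(-0.070000) = 2.054957
  f(3.070000) = -0.410257
  x_2 = 3.070000 - (-0.410257)×(3.070000 - (-0.070000))/(-0.410257 - 2.054957)
       = 2.547446
Iteration 2:
  f(3.070000) = -0.410257
  f(2.547446) = -3.484286
  x_3 = 2.547446 - (-3.484286)×(2.547446 - 3.070000)/(-3.484286 - (-0.410257))
       = 3.139740
Iteration 3:
  f(2.547446) = -3.484286
  f(3.139740) = 0.237808
  x_4 = 3.139740 - 0.237808×(3.139740 - 2.547446)/(0.237808 - (-3.484286))
       = 3.101897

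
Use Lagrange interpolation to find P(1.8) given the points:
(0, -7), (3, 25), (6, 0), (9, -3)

Lagrange interpolation formula:
P(x) = Σ yᵢ × Lᵢ(x)
where Lᵢ(x) = Π_{j≠i} (x - xⱼ)/(xᵢ - xⱼ)

L_0(1.8) = (1.8 - 3)/(0 - 3) × (1.8 - 6)/(0 - 6) × (1.8 - 9)/(0 - 9) = 0.224000
L_1(1.8) = (1.8 - 0)/(3 - 0) × (1.8 - 6)/(3 - 6) × (1.8 - 9)/(3 - 9) = 1.008000
L_2(1.8) = (1.8 - 0)/(6 - 0) × (1.8 - 3)/(6 - 3) × (1.8 - 9)/(6 - 9) = -0.288000
L_3(1.8) = (1.8 - 0)/(9 - 0) × (1.8 - 3)/(9 - 3) × (1.8 - 6)/(9 - 6) = 0.056000

P(1.8) = (-7)×L_0(1.8) + 25×L_1(1.8) + 0×L_2(1.8) + (-3)×L_3(1.8)
P(1.8) = 23.464000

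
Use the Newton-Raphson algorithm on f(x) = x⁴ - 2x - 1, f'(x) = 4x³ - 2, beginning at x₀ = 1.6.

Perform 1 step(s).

f(x) = x⁴ - 2x - 1
f'(x) = 4x³ - 2
x₀ = 1.6

Newton-Raphson formula: x_{n+1} = x_n - f(x_n)/f'(x_n)

Iteration 1:
  f(1.600000) = 2.353600
  f'(1.600000) = 14.384000
  x_1 = 1.600000 - 2.353600/14.384000 = 1.436374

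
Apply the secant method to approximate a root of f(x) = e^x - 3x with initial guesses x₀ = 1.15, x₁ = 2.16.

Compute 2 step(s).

f(x) = e^x - 3x
x₀ = 1.15, x₁ = 2.16

Secant formula: x_{n+1} = x_n - f(x_n)(x_n - x_{n-1})/(f(x_n) - f(x_{n-1}))

Iteration 1:
  f(1.150000) = -0.291807
  f(2.160000) = 2.191138
  x_2 = 2.160000 - 2.191138×(2.160000 - 1.150000)/(2.191138 - (-0.291807))
       = 1.268700
Iteration 2:
  f(2.160000) = 2.191138
  f(1.268700) = -0.249874
  x_3 = 1.268700 - (-0.249874)×(1.268700 - 2.160000)/(-0.249874 - 2.191138)
       = 1.359938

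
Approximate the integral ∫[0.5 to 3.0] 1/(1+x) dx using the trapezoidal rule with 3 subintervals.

f(x) = 1/(1+x)
a = 0.5, b = 3.0, n = 3
h = (b - a)/n = 0.833333

Trapezoidal rule: (h/2)[f(x₀) + 2f(x₁) + 2f(x₂) + ... + f(xₙ)]

x_0 = 0.5000, f(x_0) = 0.666667, coefficient = 1
x_1 = 1.3333, f(x_1) = 0.428571, coefficient = 2
x_2 = 2.1667, f(x_2) = 0.315789, coefficient = 2
x_3 = 3.0000, f(x_3) = 0.250000, coefficient = 1

I ≈ (0.833333/2) × 2.405388 = 1.002245
Exact value: 0.980829
Error: 0.021416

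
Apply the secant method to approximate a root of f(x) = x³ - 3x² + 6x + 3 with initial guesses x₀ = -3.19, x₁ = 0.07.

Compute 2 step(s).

f(x) = x³ - 3x² + 6x + 3
x₀ = -3.19, x₁ = 0.07

Secant formula: x_{n+1} = x_n - f(x_n)(x_n - x_{n-1})/(f(x_n) - f(x_{n-1}))

Iteration 1:
  f(-3.190000) = -79.130059
  f(0.070000) = 3.405643
  x_2 = 0.070000 - 3.405643×(0.070000 - (-3.190000))/(3.405643 - (-79.130059))
       = -0.064516
Iteration 2:
  f(0.070000) = 3.405643
  f(-0.064516) = 2.600147
  x_3 = -0.064516 - 2.600147×(-0.064516 - 0.070000)/(2.600147 - 3.405643)
       = -0.498736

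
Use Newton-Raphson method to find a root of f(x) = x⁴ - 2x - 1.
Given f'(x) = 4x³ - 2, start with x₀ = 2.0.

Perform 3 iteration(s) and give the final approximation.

f(x) = x⁴ - 2x - 1
f'(x) = 4x³ - 2
x₀ = 2.0

Newton-Raphson formula: x_{n+1} = x_n - f(x_n)/f'(x_n)

Iteration 1:
  f(2.000000) = 11.000000
  f'(2.000000) = 30.000000
  x_1 = 2.000000 - 11.000000/30.000000 = 1.633333
Iteration 2:
  f(1.633333) = 2.850372
  f'(1.633333) = 15.429481
  x_2 = 1.633333 - 2.850372/15.429481 = 1.448598
Iteration 3:
  f(1.448598) = 0.506238
  f'(1.448598) = 10.159160
  x_3 = 1.448598 - 0.506238/10.159160 = 1.398767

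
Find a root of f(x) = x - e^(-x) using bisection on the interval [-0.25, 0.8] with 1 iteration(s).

f(x) = x - e^(-x)
Initial interval: [-0.25, 0.8]

Iteration 1:
  c_1 = (-0.250000 + 0.800000)/2 = 0.275000
  f(c_1) = f(0.275000) = -0.484572
  f(a) × f(c) ≥ 0, new interval: [0.275000, 0.800000]

After 1 iteration(s), the approximation is c_1 = 0.275000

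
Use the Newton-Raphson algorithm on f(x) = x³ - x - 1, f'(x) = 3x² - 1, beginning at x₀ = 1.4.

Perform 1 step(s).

f(x) = x³ - x - 1
f'(x) = 3x² - 1
x₀ = 1.4

Newton-Raphson formula: x_{n+1} = x_n - f(x_n)/f'(x_n)

Iteration 1:
  f(1.400000) = 0.344000
  f'(1.400000) = 4.880000
  x_1 = 1.400000 - 0.344000/4.880000 = 1.329508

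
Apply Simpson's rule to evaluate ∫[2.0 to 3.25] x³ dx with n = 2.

f(x) = x³
a = 2.0, b = 3.25, n = 2
h = (b - a)/n = 0.625000

Simpson's rule: (h/3)[f(x₀) + 4f(x₁) + 2f(x₂) + ... + f(xₙ)]

x_0 = 2.0000, f(x_0) = 8.000000, coefficient = 1
x_1 = 2.6250, f(x_1) = 18.087891, coefficient = 4
x_2 = 3.2500, f(x_2) = 34.328125, coefficient = 1

I ≈ (0.625000/3) × 114.679688 = 23.891602
Exact value: 23.891602
Error: 0.000000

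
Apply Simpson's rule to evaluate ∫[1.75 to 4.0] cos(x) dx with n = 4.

f(x) = cos(x)
a = 1.75, b = 4.0, n = 4
h = (b - a)/n = 0.562500

Simpson's rule: (h/3)[f(x₀) + 4f(x₁) + 2f(x₂) + ... + f(xₙ)]

x_0 = 1.7500, f(x_0) = -0.178246, coefficient = 1
x_1 = 2.3125, f(x_1) = -0.675545, coefficient = 4
x_2 = 2.8750, f(x_2) = -0.964674, coefficient = 2
x_3 = 3.4375, f(x_3) = -0.956538, coefficient = 4
x_4 = 4.0000, f(x_4) = -0.653644, coefficient = 1

I ≈ (0.562500/3) × -9.289570 = -1.741794
Exact value: -1.740788
Error: 0.001006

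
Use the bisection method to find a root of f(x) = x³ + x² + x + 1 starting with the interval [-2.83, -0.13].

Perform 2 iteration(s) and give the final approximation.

f(x) = x³ + x² + x + 1
Initial interval: [-2.83, -0.13]

Iteration 1:
  c_1 = (-2.830000 + (-0.130000))/2 = -1.480000
  f(c_1) = f(-1.480000) = -1.531392
  f(a) × f(c) ≥ 0, new interval: [-1.480000, -0.130000]
Iteration 2:
  c_2 = (-1.480000 + (-0.130000))/2 = -0.805000
  f(c_2) = f(-0.805000) = 0.321365
  f(a) × f(c) < 0, new interval: [-1.480000, -0.805000]

After 2 iteration(s), the approximation is c_2 = -0.805000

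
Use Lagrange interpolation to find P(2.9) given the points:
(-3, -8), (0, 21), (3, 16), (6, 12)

Lagrange interpolation formula:
P(x) = Σ yᵢ × Lᵢ(x)
where Lᵢ(x) = Π_{j≠i} (x - xⱼ)/(xᵢ - xⱼ)

L_0(2.9) = (2.9 - 0)/(-3 - 0) × (2.9 - 3)/(-3 - 3) × (2.9 - 6)/(-3 - 6) = -0.005549
L_1(2.9) = (2.9 - (-3))/(0 - (-3)) × (2.9 - 3)/(0 - 3) × (2.9 - 6)/(0 - 6) = 0.033870
L_2(2.9) = (2.9 - (-3))/(3 - (-3)) × (2.9 - 0)/(3 - 0) × (2.9 - 6)/(3 - 6) = 0.982241
L_3(2.9) = (2.9 - (-3))/(6 - (-3)) × (2.9 - 0)/(6 - 0) × (2.9 - 3)/(6 - 3) = -0.010562

P(2.9) = (-8)×L_0(2.9) + 21×L_1(2.9) + 16×L_2(2.9) + 12×L_3(2.9)
P(2.9) = 16.344784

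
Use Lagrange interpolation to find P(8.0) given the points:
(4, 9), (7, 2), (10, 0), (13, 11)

Lagrange interpolation formula:
P(x) = Σ yᵢ × Lᵢ(x)
where Lᵢ(x) = Π_{j≠i} (x - xⱼ)/(xᵢ - xⱼ)

L_0(8.0) = (8.0 - 7)/(4 - 7) × (8.0 - 10)/(4 - 10) × (8.0 - 13)/(4 - 13) = -0.061728
L_1(8.0) = (8.0 - 4)/(7 - 4) × (8.0 - 10)/(7 - 10) × (8.0 - 13)/(7 - 13) = 0.740741
L_2(8.0) = (8.0 - 4)/(10 - 4) × (8.0 - 7)/(10 - 7) × (8.0 - 13)/(10 - 13) = 0.370370
L_3(8.0) = (8.0 - 4)/(13 - 4) × (8.0 - 7)/(13 - 7) × (8.0 - 10)/(13 - 10) = -0.049383

P(8.0) = 9×L_0(8.0) + 2×L_1(8.0) + 0×L_2(8.0) + 11×L_3(8.0)
P(8.0) = 0.382716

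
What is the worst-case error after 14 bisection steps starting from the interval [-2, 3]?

Bisection error bound: |error| ≤ (b-a)/2^n
|error| ≤ (3 - (-2))/2^14 = 5/2^14
|error| ≤ 0.0003051758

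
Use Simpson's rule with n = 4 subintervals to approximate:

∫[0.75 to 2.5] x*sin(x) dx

f(x) = x*sin(x)
a = 0.75, b = 2.5, n = 4
h = (b - a)/n = 0.437500

Simpson's rule: (h/3)[f(x₀) + 4f(x₁) + 2f(x₂) + ... + f(xₙ)]

x_0 = 0.7500, f(x_0) = 0.511229, coefficient = 1
x_1 = 1.1875, f(x_1) = 1.101331, coefficient = 4
x_2 = 1.6250, f(x_2) = 1.622613, coefficient = 2
x_3 = 2.0625, f(x_3) = 1.818155, coefficient = 4
x_4 = 2.5000, f(x_4) = 1.496180, coefficient = 1

I ≈ (0.437500/3) × 16.930582 = 2.469043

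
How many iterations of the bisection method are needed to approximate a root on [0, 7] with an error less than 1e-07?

We need (b-a)/2^n ≤ 1e-07
(7 - 0)/2^n ≤ 1e-07
7/2^n ≤ 1e-07
2^n ≥ 70000000
n ≥ log₂(70000000) = 26.06
n ≥ 27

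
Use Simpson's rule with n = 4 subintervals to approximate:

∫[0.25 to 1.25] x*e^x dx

f(x) = x*e^x
a = 0.25, b = 1.25, n = 4
h = (b - a)/n = 0.250000

Simpson's rule: (h/3)[f(x₀) + 4f(x₁) + 2f(x₂) + ... + f(xₙ)]

x_0 = 0.2500, f(x_0) = 0.321006, coefficient = 1
x_1 = 0.5000, f(x_1) = 0.824361, coefficient = 4
x_2 = 0.7500, f(x_2) = 1.587750, coefficient = 2
x_3 = 1.0000, f(x_3) = 2.718282, coefficient = 4
x_4 = 1.2500, f(x_4) = 4.362929, coefficient = 1

I ≈ (0.250000/3) × 22.030005 = 1.835834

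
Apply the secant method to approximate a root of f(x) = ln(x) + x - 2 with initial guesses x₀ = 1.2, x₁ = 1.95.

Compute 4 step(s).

f(x) = ln(x) + x - 2
x₀ = 1.2, x₁ = 1.95

Secant formula: x_{n+1} = x_n - f(x_n)(x_n - x_{n-1})/(f(x_n) - f(x_{n-1}))

Iteration 1:
  f(1.200000) = -0.617678
  f(1.950000) = 0.617829
  x_2 = 1.950000 - 0.617829×(1.950000 - 1.200000)/(0.617829 - (-0.617678))
       = 1.574954
Iteration 2:
  f(1.950000) = 0.617829
  f(1.574954) = 0.029180
  x_3 = 1.574954 - 0.029180×(1.574954 - 1.950000)/(0.029180 - 0.617829)
       = 1.556363
Iteration 3:
  f(1.574954) = 0.029180
  f(1.556363) = -0.001286
  x_4 = 1.556363 - (-0.001286)×(1.556363 - 1.574954)/(-0.001286 - 0.029180)
       = 1.557147
Iteration 4:
  f(1.556363) = -0.001286
  f(1.557147) = 0.000003
  x_5 = 1.557147 - 0.000003×(1.557147 - 1.556363)/(0.000003 - (-0.001286))
       = 1.557146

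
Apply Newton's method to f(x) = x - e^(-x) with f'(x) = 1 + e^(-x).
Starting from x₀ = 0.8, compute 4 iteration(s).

f(x) = x - e^(-x)
f'(x) = 1 + e^(-x)
x₀ = 0.8

Newton-Raphson formula: x_{n+1} = x_n - f(x_n)/f'(x_n)

Iteration 1:
  f(0.800000) = 0.350671
  f'(0.800000) = 1.449329
  x_1 = 0.800000 - 0.350671/1.449329 = 0.558046
Iteration 2:
  f(0.558046) = -0.014280
  f'(0.558046) = 1.572326
  x_2 = 0.558046 - (-0.014280)/1.572326 = 0.567128
Iteration 3:
  f(0.567128) = -0.000024
  f'(0.567128) = 1.567152
  x_3 = 0.567128 - (-0.000024)/1.567152 = 0.567143
Iteration 4:
  f(0.567143) = 0.000000
  f'(0.567143) = 1.567143
  x_4 = 0.567143 - 0.000000/1.567143 = 0.567143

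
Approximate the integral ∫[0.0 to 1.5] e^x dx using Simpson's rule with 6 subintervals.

f(x) = e^x
a = 0.0, b = 1.5, n = 6
h = (b - a)/n = 0.250000

Simpson's rule: (h/3)[f(x₀) + 4f(x₁) + 2f(x₂) + ... + f(xₙ)]

x_0 = 0.0000, f(x_0) = 1.000000, coefficient = 1
x_1 = 0.2500, f(x_1) = 1.284025, coefficient = 4
x_2 = 0.5000, f(x_2) = 1.648721, coefficient = 2
x_3 = 0.7500, f(x_3) = 2.117000, coefficient = 4
x_4 = 1.0000, f(x_4) = 2.718282, coefficient = 2
x_5 = 1.2500, f(x_5) = 3.490343, coefficient = 4
x_6 = 1.5000, f(x_6) = 4.481689, coefficient = 1

I ≈ (0.250000/3) × 41.781169 = 3.481764
Exact value: 3.481689
Error: 0.000075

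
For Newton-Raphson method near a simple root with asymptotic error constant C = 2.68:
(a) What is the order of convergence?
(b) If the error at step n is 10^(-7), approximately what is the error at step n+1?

(a) Newton-Raphson has quadratic (order 2) convergence near simple roots.
    This means |e_{n+1}| ≈ C|e_n|².

(b) With |e_n| = 10^(-7) and C = 2.68:
    |e_{n+1}| ≈ 2.68 × (10^(-7))² = 2.68 × 10^(-14)

(a) 2 (quadratic); (b) |e_{n+1}| ≈ 2.680e-14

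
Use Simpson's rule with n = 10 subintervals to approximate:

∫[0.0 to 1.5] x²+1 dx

f(x) = x²+1
a = 0.0, b = 1.5, n = 10
h = (b - a)/n = 0.150000

Simpson's rule: (h/3)[f(x₀) + 4f(x₁) + 2f(x₂) + ... + f(xₙ)]

x_0 = 0.0000, f(x_0) = 1.000000, coefficient = 1
x_1 = 0.1500, f(x_1) = 1.022500, coefficient = 4
x_2 = 0.3000, f(x_2) = 1.090000, coefficient = 2
x_3 = 0.4500, f(x_3) = 1.202500, coefficient = 4
x_4 = 0.6000, f(x_4) = 1.360000, coefficient = 2
x_5 = 0.7500, f(x_5) = 1.562500, coefficient = 4
x_6 = 0.9000, f(x_6) = 1.810000, coefficient = 2
x_7 = 1.0500, f(x_7) = 2.102500, coefficient = 4
x_8 = 1.2000, f(x_8) = 2.440000, coefficient = 2
x_9 = 1.3500, f(x_9) = 2.822500, coefficient = 4
x_10 = 1.5000, f(x_10) = 3.250000, coefficient = 1

I ≈ (0.150000/3) × 52.500000 = 2.625000
Exact value: 2.625000
Error: 0.000000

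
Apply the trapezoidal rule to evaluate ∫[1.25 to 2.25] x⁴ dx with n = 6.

f(x) = x⁴
a = 1.25, b = 2.25, n = 6
h = (b - a)/n = 0.166667

Trapezoidal rule: (h/2)[f(x₀) + 2f(x₁) + 2f(x₂) + ... + f(xₙ)]

x_0 = 1.2500, f(x_0) = 2.441406, coefficient = 1
x_1 = 1.4167, f(x_1) = 4.027826, coefficient = 2
x_2 = 1.5833, f(x_2) = 6.284770, coefficient = 2
x_3 = 1.7500, f(x_3) = 9.378906, coefficient = 2
x_4 = 1.9167, f(x_4) = 13.495419, coefficient = 2
x_5 = 2.0833, f(x_5) = 18.838011, coefficient = 2
x_6 = 2.2500, f(x_6) = 25.628906, coefficient = 1

I ≈ (0.166667/2) × 132.120177 = 11.010015
Exact value: 10.922656
Error: 0.087359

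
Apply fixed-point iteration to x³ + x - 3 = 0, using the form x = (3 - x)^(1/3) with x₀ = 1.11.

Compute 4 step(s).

Equation: x³ + x - 3 = 0
Fixed-point form: x = (3 - x)^(1/3)
x₀ = 1.11

x_1 = g(1.110000) = 1.236386
x_2 = g(1.236386) = 1.208188
x_3 = g(1.208188) = 1.214593
x_4 = g(1.214593) = 1.213144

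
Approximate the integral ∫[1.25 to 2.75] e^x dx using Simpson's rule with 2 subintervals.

f(x) = e^x
a = 1.25, b = 2.75, n = 2
h = (b - a)/n = 0.750000

Simpson's rule: (h/3)[f(x₀) + 4f(x₁) + 2f(x₂) + ... + f(xₙ)]

x_0 = 1.2500, f(x_0) = 3.490343, coefficient = 1
x_1 = 2.0000, f(x_1) = 7.389056, coefficient = 4
x_2 = 2.7500, f(x_2) = 15.642632, coefficient = 1

I ≈ (0.750000/3) × 48.689199 = 12.172300
Exact value: 12.152289
Error: 0.020011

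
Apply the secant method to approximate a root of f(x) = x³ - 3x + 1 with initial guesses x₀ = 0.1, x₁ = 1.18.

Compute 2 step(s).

f(x) = x³ - 3x + 1
x₀ = 0.1, x₁ = 1.18

Secant formula: x_{n+1} = x_n - f(x_n)(x_n - x_{n-1})/(f(x_n) - f(x_{n-1}))

Iteration 1:
  f(0.100000) = 0.701000
  f(1.180000) = -0.896968
  x_2 = 1.180000 - (-0.896968)×(1.180000 - 0.100000)/(-0.896968 - 0.701000)
       = 0.573777
Iteration 2:
  f(1.180000) = -0.896968
  f(0.573777) = -0.532431
  x_3 = 0.573777 - (-0.532431)×(0.573777 - 1.180000)/(-0.532431 - (-0.896968))
       = -0.311656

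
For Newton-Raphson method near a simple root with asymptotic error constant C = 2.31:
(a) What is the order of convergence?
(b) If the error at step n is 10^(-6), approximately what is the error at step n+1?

(a) Newton-Raphson has quadratic (order 2) convergence near simple roots.
    This means |e_{n+1}| ≈ C|e_n|².

(b) With |e_n| = 10^(-6) and C = 2.31:
    |e_{n+1}| ≈ 2.31 × (10^(-6))² = 2.31 × 10^(-12)

(a) 2 (quadratic); (b) |e_{n+1}| ≈ 2.310e-12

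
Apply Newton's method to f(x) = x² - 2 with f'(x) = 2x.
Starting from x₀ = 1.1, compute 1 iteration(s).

f(x) = x² - 2
f'(x) = 2x
x₀ = 1.1

Newton-Raphson formula: x_{n+1} = x_n - f(x_n)/f'(x_n)

Iteration 1:
  f(1.100000) = -0.790000
  f'(1.100000) = 2.200000
  x_1 = 1.100000 - (-0.790000)/2.200000 = 1.459091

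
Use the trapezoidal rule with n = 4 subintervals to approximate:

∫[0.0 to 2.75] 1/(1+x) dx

f(x) = 1/(1+x)
a = 0.0, b = 2.75, n = 4
h = (b - a)/n = 0.687500

Trapezoidal rule: (h/2)[f(x₀) + 2f(x₁) + 2f(x₂) + ... + f(xₙ)]

x_0 = 0.0000, f(x_0) = 1.000000, coefficient = 1
x_1 = 0.6875, f(x_1) = 0.592593, coefficient = 2
x_2 = 1.3750, f(x_2) = 0.421053, coefficient = 2
x_3 = 2.0625, f(x_3) = 0.326531, coefficient = 2
x_4 = 2.7500, f(x_4) = 0.266667, coefficient = 1

I ≈ (0.687500/2) × 3.947018 = 1.356788
Exact value: 1.321756
Error: 0.035032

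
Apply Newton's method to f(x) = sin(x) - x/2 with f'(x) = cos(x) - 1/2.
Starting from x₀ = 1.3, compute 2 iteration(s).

f(x) = sin(x) - x/2
f'(x) = cos(x) - 1/2
x₀ = 1.3

Newton-Raphson formula: x_{n+1} = x_n - f(x_n)/f'(x_n)

Iteration 1:
  f(1.300000) = 0.313558
  f'(1.300000) = -0.232501
  x_1 = 1.300000 - 0.313558/(-0.232501) = 2.648631
Iteration 2:
  f(2.648631) = -0.851078
  f'(2.648631) = -1.380935
  x_2 = 2.648631 - (-0.851078)/(-1.380935) = 2.032325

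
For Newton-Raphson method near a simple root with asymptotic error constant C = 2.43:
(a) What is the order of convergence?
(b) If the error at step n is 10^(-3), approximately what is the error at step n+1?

(a) Newton-Raphson has quadratic (order 2) convergence near simple roots.
    This means |e_{n+1}| ≈ C|e_n|².

(b) With |e_n| = 10^(-3) and C = 2.43:
    |e_{n+1}| ≈ 2.43 × (10^(-3))² = 2.43 × 10^(-6)

(a) 2 (quadratic); (b) |e_{n+1}| ≈ 2.430e-06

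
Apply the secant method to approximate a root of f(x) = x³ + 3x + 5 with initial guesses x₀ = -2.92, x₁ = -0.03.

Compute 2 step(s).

f(x) = x³ + 3x + 5
x₀ = -2.92, x₁ = -0.03

Secant formula: x_{n+1} = x_n - f(x_n)(x_n - x_{n-1})/(f(x_n) - f(x_{n-1}))

Iteration 1:
  f(-2.920000) = -28.657088
  f(-0.030000) = 4.909973
  x_2 = -0.030000 - 4.909973×(-0.030000 - (-2.920000))/(4.909973 - (-28.657088))
       = -0.452731
Iteration 2:
  f(-0.030000) = 4.909973
  f(-0.452731) = 3.549014
  x_3 = -0.452731 - 3.549014×(-0.452731 - (-0.030000))/(3.549014 - 4.909973)
       = -1.555098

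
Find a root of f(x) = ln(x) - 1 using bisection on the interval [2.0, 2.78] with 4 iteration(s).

f(x) = ln(x) - 1
Initial interval: [2.0, 2.78]

Iteration 1:
  c_1 = (2.000000 + 2.780000)/2 = 2.390000
  f(c_1) = f(2.390000) = -0.128707
  f(a) × f(c) ≥ 0, new interval: [2.390000, 2.780000]
Iteration 2:
  c_2 = (2.390000 + 2.780000)/2 = 2.585000
  f(c_2) = f(2.585000) = -0.050274
  f(a) × f(c) ≥ 0, new interval: [2.585000, 2.780000]
Iteration 3:
  c_3 = (2.585000 + 2.780000)/2 = 2.682500
  f(c_3) = f(2.682500) = -0.013251
  f(a) × f(c) ≥ 0, new interval: [2.682500, 2.780000]
Iteration 4:
  c_4 = (2.682500 + 2.780000)/2 = 2.731250
  f(c_4) = f(2.731250) = 0.004759
  f(a) × f(c) < 0, new interval: [2.682500, 2.731250]

After 4 iteration(s), the approximation is c_4 = 2.731250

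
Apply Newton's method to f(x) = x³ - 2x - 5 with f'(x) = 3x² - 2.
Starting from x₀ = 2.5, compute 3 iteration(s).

f(x) = x³ - 2x - 5
f'(x) = 3x² - 2
x₀ = 2.5

Newton-Raphson formula: x_{n+1} = x_n - f(x_n)/f'(x_n)

Iteration 1:
  f(2.500000) = 5.625000
  f'(2.500000) = 16.750000
  x_1 = 2.500000 - 5.625000/16.750000 = 2.164179
Iteration 2:
  f(2.164179) = 0.807945
  f'(2.164179) = 12.051014
  x_2 = 2.164179 - 0.807945/12.051014 = 2.097135
Iteration 3:
  f(2.097135) = 0.028882
  f'(2.097135) = 11.193930
  x_3 = 2.097135 - 0.028882/11.193930 = 2.094555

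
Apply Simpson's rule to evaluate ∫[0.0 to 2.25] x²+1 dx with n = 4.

f(x) = x²+1
a = 0.0, b = 2.25, n = 4
h = (b - a)/n = 0.562500

Simpson's rule: (h/3)[f(x₀) + 4f(x₁) + 2f(x₂) + ... + f(xₙ)]

x_0 = 0.0000, f(x_0) = 1.000000, coefficient = 1
x_1 = 0.5625, f(x_1) = 1.316406, coefficient = 4
x_2 = 1.1250, f(x_2) = 2.265625, coefficient = 2
x_3 = 1.6875, f(x_3) = 3.847656, coefficient = 4
x_4 = 2.2500, f(x_4) = 6.062500, coefficient = 1

I ≈ (0.562500/3) × 32.250000 = 6.046875
Exact value: 6.046875
Error: 0.000000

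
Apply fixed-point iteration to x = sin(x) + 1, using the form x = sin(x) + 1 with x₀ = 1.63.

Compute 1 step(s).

Equation: x = sin(x) + 1
Fixed-point form: x = sin(x) + 1
x₀ = 1.63

x_1 = g(1.630000) = 1.998248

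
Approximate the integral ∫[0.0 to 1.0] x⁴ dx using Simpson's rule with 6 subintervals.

f(x) = x⁴
a = 0.0, b = 1.0, n = 6
h = (b - a)/n = 0.166667

Simpson's rule: (h/3)[f(x₀) + 4f(x₁) + 2f(x₂) + ... + f(xₙ)]

x_0 = 0.0000, f(x_0) = 0.000000, coefficient = 1
x_1 = 0.1667, f(x_1) = 0.000772, coefficient = 4
x_2 = 0.3333, f(x_2) = 0.012346, coefficient = 2
x_3 = 0.5000, f(x_3) = 0.062500, coefficient = 4
x_4 = 0.6667, f(x_4) = 0.197531, coefficient = 2
x_5 = 0.8333, f(x_5) = 0.482253, coefficient = 4
x_6 = 1.0000, f(x_6) = 1.000000, coefficient = 1

I ≈ (0.166667/3) × 3.601852 = 0.200103
Exact value: 0.200000
Error: 0.000103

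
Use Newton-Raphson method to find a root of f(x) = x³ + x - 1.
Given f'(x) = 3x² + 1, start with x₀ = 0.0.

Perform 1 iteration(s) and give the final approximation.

f(x) = x³ + x - 1
f'(x) = 3x² + 1
x₀ = 0.0

Newton-Raphson formula: x_{n+1} = x_n - f(x_n)/f'(x_n)

Iteration 1:
  f(0.000000) = -1.000000
  f'(0.000000) = 1.000000
  x_1 = 0.000000 - (-1.000000)/1.000000 = 1.000000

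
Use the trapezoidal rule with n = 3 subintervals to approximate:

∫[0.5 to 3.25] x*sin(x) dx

f(x) = x*sin(x)
a = 0.5, b = 3.25, n = 3
h = (b - a)/n = 0.916667

Trapezoidal rule: (h/2)[f(x₀) + 2f(x₁) + 2f(x₂) + ... + f(xₙ)]

x_0 = 0.5000, f(x_0) = 0.239713, coefficient = 1
x_1 = 1.4167, f(x_1) = 1.399873, coefficient = 2
x_2 = 2.3333, f(x_2) = 1.687200, coefficient = 2
x_3 = 3.2500, f(x_3) = -0.351634, coefficient = 1

I ≈ (0.916667/2) × 6.062225 = 2.778520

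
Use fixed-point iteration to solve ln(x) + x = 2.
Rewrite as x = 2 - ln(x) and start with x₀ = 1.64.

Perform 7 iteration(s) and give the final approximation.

Equation: ln(x) + x = 2
Fixed-point form: x = 2 - ln(x)
x₀ = 1.64

x_1 = g(1.640000) = 1.505304
x_2 = g(1.505304) = 1.591005
x_3 = g(1.591005) = 1.535634
x_4 = g(1.535634) = 1.571057
x_5 = g(1.571057) = 1.548252
x_6 = g(1.548252) = 1.562874
x_7 = g(1.562874) = 1.553474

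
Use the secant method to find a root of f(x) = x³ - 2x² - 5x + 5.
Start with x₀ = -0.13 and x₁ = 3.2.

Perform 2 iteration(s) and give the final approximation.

f(x) = x³ - 2x² - 5x + 5
x₀ = -0.13, x₁ = 3.2

Secant formula: x_{n+1} = x_n - f(x_n)(x_n - x_{n-1})/(f(x_n) - f(x_{n-1}))

Iteration 1:
  f(-0.130000) = 5.614003
  f(3.200000) = 1.288000
  x_2 = 3.200000 - 1.288000×(3.200000 - (-0.130000))/(1.288000 - 5.614003)
       = 4.191456
Iteration 2:
  f(3.200000) = 1.288000
  f(4.191456) = 22.542872
  x_3 = 4.191456 - 22.542872×(4.191456 - 3.200000)/(22.542872 - 1.288000)
       = 3.139920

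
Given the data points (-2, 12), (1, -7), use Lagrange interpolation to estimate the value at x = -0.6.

Lagrange interpolation formula:
P(x) = Σ yᵢ × Lᵢ(x)
where Lᵢ(x) = Π_{j≠i} (x - xⱼ)/(xᵢ - xⱼ)

L_0(-0.6) = (-0.6 - 1)/(-2 - 1) = 0.533333
L_1(-0.6) = (-0.6 - (-2))/(1 - (-2)) = 0.466667

P(-0.6) = 12×L_0(-0.6) + (-7)×L_1(-0.6)
P(-0.6) = 3.133333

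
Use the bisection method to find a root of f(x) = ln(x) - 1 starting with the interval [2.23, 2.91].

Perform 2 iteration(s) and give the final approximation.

f(x) = ln(x) - 1
Initial interval: [2.23, 2.91]

Iteration 1:
  c_1 = (2.230000 + 2.910000)/2 = 2.570000
  f(c_1) = f(2.570000) = -0.056094
  f(a) × f(c) ≥ 0, new interval: [2.570000, 2.910000]
Iteration 2:
  c_2 = (2.570000 + 2.910000)/2 = 2.740000
  f(c_2) = f(2.740000) = 0.007958
  f(a) × f(c) < 0, new interval: [2.570000, 2.740000]

After 2 iteration(s), the approximation is c_2 = 2.740000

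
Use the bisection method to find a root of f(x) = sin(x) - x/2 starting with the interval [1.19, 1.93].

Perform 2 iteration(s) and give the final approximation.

f(x) = sin(x) - x/2
Initial interval: [1.19, 1.93]

Iteration 1:
  c_1 = (1.190000 + 1.930000)/2 = 1.560000
  f(c_1) = f(1.560000) = 0.219942
  f(a) × f(c) ≥ 0, new interval: [1.560000, 1.930000]
Iteration 2:
  c_2 = (1.560000 + 1.930000)/2 = 1.745000
  f(c_2) = f(1.745000) = 0.112365
  f(a) × f(c) ≥ 0, new interval: [1.745000, 1.930000]

After 2 iteration(s), the approximation is c_2 = 1.745000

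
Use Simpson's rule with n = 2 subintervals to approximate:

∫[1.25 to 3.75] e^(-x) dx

f(x) = e^(-x)
a = 1.25, b = 3.75, n = 2
h = (b - a)/n = 1.250000

Simpson's rule: (h/3)[f(x₀) + 4f(x₁) + 2f(x₂) + ... + f(xₙ)]

x_0 = 1.2500, f(x_0) = 0.286505, coefficient = 1
x_1 = 2.5000, f(x_1) = 0.082085, coefficient = 4
x_2 = 3.7500, f(x_2) = 0.023518, coefficient = 1

I ≈ (1.250000/3) × 0.638363 = 0.265984
Exact value: 0.262987
Error: 0.002997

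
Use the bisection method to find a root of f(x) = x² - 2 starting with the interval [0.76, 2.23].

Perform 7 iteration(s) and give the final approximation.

f(x) = x² - 2
Initial interval: [0.76, 2.23]

Iteration 1:
  c_1 = (0.760000 + 2.230000)/2 = 1.495000
  f(c_1) = f(1.495000) = 0.235025
  f(a) × f(c) < 0, new interval: [0.760000, 1.495000]
Iteration 2:
  c_2 = (0.760000 + 1.495000)/2 = 1.127500
  f(c_2) = f(1.127500) = -0.728744
  f(a) × f(c) ≥ 0, new interval: [1.127500, 1.495000]
Iteration 3:
  c_3 = (1.127500 + 1.495000)/2 = 1.311250
  f(c_3) = f(1.311250) = -0.280623
  f(a) × f(c) ≥ 0, new interval: [1.311250, 1.495000]
Iteration 4:
  c_4 = (1.311250 + 1.495000)/2 = 1.403125
  f(c_4) = f(1.403125) = -0.031240
  f(a) × f(c) ≥ 0, new interval: [1.403125, 1.495000]
Iteration 5:
  c_5 = (1.403125 + 1.495000)/2 = 1.449063
  f(c_5) = f(1.449063) = 0.099782
  f(a) × f(c) < 0, new interval: [1.403125, 1.449063]
Iteration 6:
  c_6 = (1.403125 + 1.449063)/2 = 1.426094
  f(c_6) = f(1.426094) = 0.033743
  f(a) × f(c) < 0, new interval: [1.403125, 1.426094]
Iteration 7:
  c_7 = (1.403125 + 1.426094)/2 = 1.414609
  f(c_7) = f(1.414609) = 0.001120
  f(a) × f(c) < 0, new interval: [1.403125, 1.414609]

After 7 iteration(s), the approximation is c_7 = 1.414609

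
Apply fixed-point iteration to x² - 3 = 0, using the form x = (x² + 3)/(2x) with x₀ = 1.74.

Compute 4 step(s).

Equation: x² - 3 = 0
Fixed-point form: x = (x² + 3)/(2x)
x₀ = 1.74

x_1 = g(1.740000) = 1.732069
x_2 = g(1.732069) = 1.732051
x_3 = g(1.732051) = 1.732051
x_4 = g(1.732051) = 1.732051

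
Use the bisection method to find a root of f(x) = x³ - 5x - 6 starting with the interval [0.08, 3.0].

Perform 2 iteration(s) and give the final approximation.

f(x) = x³ - 5x - 6
Initial interval: [0.08, 3.0]

Iteration 1:
  c_1 = (0.080000 + 3.000000)/2 = 1.540000
  f(c_1) = f(1.540000) = -10.047736
  f(a) × f(c) ≥ 0, new interval: [1.540000, 3.000000]
Iteration 2:
  c_2 = (1.540000 + 3.000000)/2 = 2.270000
  f(c_2) = f(2.270000) = -5.652917
  f(a) × f(c) ≥ 0, new interval: [2.270000, 3.000000]

After 2 iteration(s), the approximation is c_2 = 2.270000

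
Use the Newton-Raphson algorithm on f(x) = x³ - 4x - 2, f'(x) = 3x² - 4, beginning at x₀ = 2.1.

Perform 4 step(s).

f(x) = x³ - 4x - 2
f'(x) = 3x² - 4
x₀ = 2.1

Newton-Raphson formula: x_{n+1} = x_n - f(x_n)/f'(x_n)

Iteration 1:
  f(2.100000) = -1.139000
  f'(2.100000) = 9.230000
  x_1 = 2.100000 - (-1.139000)/9.230000 = 2.223402
Iteration 2:
  f(2.223402) = 0.097816
  f'(2.223402) = 10.830549
  x_2 = 2.223402 - 0.097816/10.830549 = 2.214370
Iteration 3:
  f(2.214370) = 0.000543
  f'(2.214370) = 10.710310
  x_3 = 2.214370 - 0.000543/10.710310 = 2.214320
Iteration 4:
  f(2.214320) = 0.000000
  f'(2.214320) = 10.709636
  x_4 = 2.214320 - 0.000000/10.709636 = 2.214320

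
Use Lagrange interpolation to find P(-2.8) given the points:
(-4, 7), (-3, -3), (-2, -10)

Lagrange interpolation formula:
P(x) = Σ yᵢ × Lᵢ(x)
where Lᵢ(x) = Π_{j≠i} (x - xⱼ)/(xᵢ - xⱼ)

L_0(-2.8) = (-2.8 - (-3))/(-4 - (-3)) × (-2.8 - (-2))/(-4 - (-2)) = -0.080000
L_1(-2.8) = (-2.8 - (-4))/(-3 - (-4)) × (-2.8 - (-2))/(-3 - (-2)) = 0.960000
L_2(-2.8) = (-2.8 - (-4))/(-2 - (-4)) × (-2.8 - (-3))/(-2 - (-3)) = 0.120000

P(-2.8) = 7×L_0(-2.8) + (-3)×L_1(-2.8) + (-10)×L_2(-2.8)
P(-2.8) = -4.640000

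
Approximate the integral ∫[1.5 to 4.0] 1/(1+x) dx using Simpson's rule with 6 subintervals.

f(x) = 1/(1+x)
a = 1.5, b = 4.0, n = 6
h = (b - a)/n = 0.416667

Simpson's rule: (h/3)[f(x₀) + 4f(x₁) + 2f(x₂) + ... + f(xₙ)]

x_0 = 1.5000, f(x_0) = 0.400000, coefficient = 1
x_1 = 1.9167, f(x_1) = 0.342857, coefficient = 4
x_2 = 2.3333, f(x_2) = 0.300000, coefficient = 2
x_3 = 2.7500, f(x_3) = 0.266667, coefficient = 4
x_4 = 3.1667, f(x_4) = 0.240000, coefficient = 2
x_5 = 3.5833, f(x_5) = 0.218182, coefficient = 4
x_6 = 4.0000, f(x_6) = 0.200000, coefficient = 1

I ≈ (0.416667/3) × 4.990823 = 0.693170
Exact value: 0.693147
Error: 0.000023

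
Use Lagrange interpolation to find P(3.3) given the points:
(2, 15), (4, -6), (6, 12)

Lagrange interpolation formula:
P(x) = Σ yᵢ × Lᵢ(x)
where Lᵢ(x) = Π_{j≠i} (x - xⱼ)/(xᵢ - xⱼ)

L_0(3.3) = (3.3 - 4)/(2 - 4) × (3.3 - 6)/(2 - 6) = 0.236250
L_1(3.3) = (3.3 - 2)/(4 - 2) × (3.3 - 6)/(4 - 6) = 0.877500
L_2(3.3) = (3.3 - 2)/(6 - 2) × (3.3 - 4)/(6 - 4) = -0.113750

P(3.3) = 15×L_0(3.3) + (-6)×L_1(3.3) + 12×L_2(3.3)
P(3.3) = -3.086250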